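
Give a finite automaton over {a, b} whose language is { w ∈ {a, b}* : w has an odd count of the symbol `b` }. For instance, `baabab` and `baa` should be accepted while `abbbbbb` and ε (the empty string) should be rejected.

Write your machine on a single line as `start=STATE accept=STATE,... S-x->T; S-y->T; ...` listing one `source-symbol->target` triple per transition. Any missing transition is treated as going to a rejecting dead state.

start=s0; accept=s1; s0-a->s0; s0-b->s1; s1-a->s1; s1-b->s0

Keep the running count of `b`s modulo 2: each `b` advances along the cycle s0 → s1 → s0 while other symbols loop. Accept at s1.
        a   b  
>  s0   s0  s1 
 * s1   s1  s0 
(> = start, * = accepting)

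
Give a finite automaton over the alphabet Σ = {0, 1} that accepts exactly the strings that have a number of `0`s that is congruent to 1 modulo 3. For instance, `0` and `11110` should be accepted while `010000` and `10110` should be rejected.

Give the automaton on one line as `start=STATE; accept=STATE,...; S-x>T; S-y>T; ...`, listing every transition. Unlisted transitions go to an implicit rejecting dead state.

start=A; accept=B; A-0>B; A-1>A; B-0>C; B-1>B; C-0>A; C-1>C

The only thing that matters is how many `0`s have appeared, reduced mod 3. Use one state per residue: A for 0, …, C for 2. Reading `0` moves to the next residue; anything else stays put. B is accepting.
3 states suffice.
       0  1 
>  A   B  A 
 * B   C  B 
   C   A  C 
(> = start, * = accepting)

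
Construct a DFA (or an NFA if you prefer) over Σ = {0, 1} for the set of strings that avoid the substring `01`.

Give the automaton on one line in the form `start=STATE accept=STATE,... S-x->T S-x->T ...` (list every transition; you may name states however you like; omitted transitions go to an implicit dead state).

start=A accept=A,B A-0->B A-1->A B-0->B B-1->C C-0->C C-1->C

Track partial matches of the forbidden pattern `01`. State C is a dead state reached once `01` has occurred; every other state accepts. A means no part of `01` is currently matched.
With 3 states:
       0  1 
>* A   B  A 
 * B   B  C 
   C   C  C 
(> = start, * = accepting)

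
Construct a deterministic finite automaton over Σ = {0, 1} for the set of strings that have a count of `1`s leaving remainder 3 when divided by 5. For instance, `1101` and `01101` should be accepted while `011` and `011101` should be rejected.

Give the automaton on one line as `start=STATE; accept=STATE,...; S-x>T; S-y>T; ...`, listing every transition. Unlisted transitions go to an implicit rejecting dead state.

start=S0; accept=S3; S0-0>S0; S0-1>S1; S1-0>S1; S1-1>S2; S2-0>S2; S2-1>S3; S3-0>S3; S3-1>S4; S4-0>S4; S4-1>S0

Keep the running count of `1`s modulo 5: each `1` advances along the cycle S0 → S1 → S2 → S3 → S4 → S0 while other symbols loop. Accept at S3.
5 states suffice.
        0   1  
>  S0   S0  S1 
   S1   S1  S2 
   S2   S2  S3 
 * S3   S3  S4 
   S4   S4  S0 
(> = start, * = accepting)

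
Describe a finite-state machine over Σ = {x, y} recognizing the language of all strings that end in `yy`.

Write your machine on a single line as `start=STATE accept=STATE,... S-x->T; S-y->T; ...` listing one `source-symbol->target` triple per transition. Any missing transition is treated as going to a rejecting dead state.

start=A; accept=C; A-x->A; A-y->B; B-x->A; B-y->C; C-x->A; C-y->C

Remember how much of `yy` the current input suffix matches. State A means no match yet; B means the last symbol is `y`; C means the last 2 symbols are `yy`. Only C accepts. On a mismatch, fall back to the longest proper suffix that is still a prefix of `yy`.
A 3-state machine:
       x  y 
>  A   A  B 
   B   A  C 
 * C   A  C 
(> = start, * = accepting)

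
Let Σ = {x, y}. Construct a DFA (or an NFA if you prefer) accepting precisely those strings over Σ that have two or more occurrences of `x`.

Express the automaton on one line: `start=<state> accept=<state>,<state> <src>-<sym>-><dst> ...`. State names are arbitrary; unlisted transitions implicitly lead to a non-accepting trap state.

Only the number of `x`s matters, and only up to 3. Make a chain A → B → C → D advanced by each `x` (with D absorbing); every other symbol self-loops. The accepting set is {C, D}.
       x  y 
>  A   B  A 
   B   C  B 
 * C   D  C 
 * D   D  D 
(> = start, * = accepting)

start=A accept=C,D A-x->B A-y->A B-x->C B-y->B C-x->D C-y->C D-x->D D-y->D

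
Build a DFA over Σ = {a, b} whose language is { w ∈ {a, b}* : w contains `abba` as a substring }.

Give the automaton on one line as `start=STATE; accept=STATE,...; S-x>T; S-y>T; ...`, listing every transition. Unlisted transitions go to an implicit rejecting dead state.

Track how much of `abba` has been matched so far: state q0 is no progress, q4 is the absorbing accept state reached once `abba` has occurred. Intermediate states record partial matches; on a mismatch, fall back to the longest reusable overlap.
5 states suffice.
        a   b  
>  q0   q1  q0 
   q1   q1  q2 
   q2   q1  q3 
   q3   q4  q0 
 * q4   q4  q4 
(> = start, * = accepting)

start=q0; accept=q4; q0-a>q1; q0-b>q0; q1-a>q1; q1-b>q2; q2-a>q1; q2-b>q3; q3-a>q4; q3-b>q0; q4-a>q4; q4-b>q4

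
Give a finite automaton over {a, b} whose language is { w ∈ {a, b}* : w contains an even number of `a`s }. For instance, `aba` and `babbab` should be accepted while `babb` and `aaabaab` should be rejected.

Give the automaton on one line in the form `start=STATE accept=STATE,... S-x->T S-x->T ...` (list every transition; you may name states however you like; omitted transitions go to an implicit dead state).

Keep the running count of `a`s modulo 2: each `a` advances along the cycle s0 → s1 → s0 while other symbols loop. Accept at s0.
A 2-state machine:
        a   b  
>* s0   s1  s0 
   s1   s0  s1 
(> = start, * = accepting)

start=s0 accept=s0 s0-a->s1 s0-b->s0 s1-a->s0 s1-b->s1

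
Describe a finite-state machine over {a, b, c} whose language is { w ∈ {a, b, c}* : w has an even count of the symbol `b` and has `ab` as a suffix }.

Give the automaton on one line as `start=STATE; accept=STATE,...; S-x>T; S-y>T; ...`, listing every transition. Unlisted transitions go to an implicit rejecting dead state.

Run two small machines in parallel and take their product. One (2 states) tracks the count of `b`s modulo 2; the other (3 states) tracks how much of the suffix `ab` has currently been matched. Each combined state is a pair, one component from each; accept when both components accept. After merging equivalent states the machine shrinks.
A 4-state machine:
        a   b   c  
>  s0   s0  s1  s0 
   s1   s2  s0  s1 
   s2   s2  s3  s1 
 * s3   s0  s1  s0 
(> = start, * = accepting)

start=s0; accept=s3; s0-a>s0; s0-b>s1; s0-c>s0; s1-a>s2; s1-b>s0; s1-c>s1; s2-a>s2; s2-b>s3; s2-c>s1; s3-a>s0; s3-b>s1; s3-c>s0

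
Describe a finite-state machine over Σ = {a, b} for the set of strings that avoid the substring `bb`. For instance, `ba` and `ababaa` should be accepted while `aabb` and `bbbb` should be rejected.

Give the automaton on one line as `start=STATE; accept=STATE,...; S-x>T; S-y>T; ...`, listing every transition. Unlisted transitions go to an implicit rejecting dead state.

start=s0; accept=s0,s1; s0-a>s0; s0-b>s1; s1-a>s0; s1-b>s2; s2-a>s2; s2-b>s2

This is the complement of 'contains `bb`'. Use the same substring-matching states — s0 through s2 holding how much of `bb` has just been matched — but flip the accepting set: everything except the trap s2 accepts.
With 3 states:
        a   b  
>* s0   s0  s1 
 * s1   s0  s2 
   s2   s2  s2 
(> = start, * = accepting)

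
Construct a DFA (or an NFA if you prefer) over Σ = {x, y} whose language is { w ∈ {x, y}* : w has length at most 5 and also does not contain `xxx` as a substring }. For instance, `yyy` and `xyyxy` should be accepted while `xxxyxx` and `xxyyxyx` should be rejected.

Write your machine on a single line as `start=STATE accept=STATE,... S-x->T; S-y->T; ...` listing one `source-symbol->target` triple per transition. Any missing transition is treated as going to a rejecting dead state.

start=s0; accept=s0,s1,s2,s3,s4,s5,s7,s8,s9,s10,s11,s12; s0-x->s1; s0-y->s2; s1-x->s3; s1-y->s4; s2-x->s5; s2-y->s4; s3-x->s6; s3-y->s7; s4-x->s8; s4-y->s7; s5-x->s9; s5-y->s7; s6-x->s6; s6-y->s6; s7-x->s10; s7-y->s10; s8-x->s11; s8-y->s10; s9-x->s6; s9-y->s10; s10-x->s12; s10-y->s12; s11-x->s6; s11-y->s12; s12-x->s6; s12-y->s6

Run two small machines in parallel and take their product. The first has 7 states tracking the input length, saturating at 6; the second has 4 states tracking partial matches of the forbidden pattern `xxx`. A product state is a pair (one from each), accepting exactly when both do. Equivalent product states are then merged.
A 13-state machine:
          x    y  
>* s0     s1   s2 
 * s1     s3   s4 
 * s2     s5   s4 
 * s3     s6   s7 
 * s4     s8   s7 
 * s5     s9   s7 
   s6     s6   s6 
 * s7    s10  s10 
 * s8    s11  s10 
 * s9     s6  s10 
 * s10   s12  s12 
 * s11    s6  s12 
 * s12    s6   s6 
(> = start, * = accepting)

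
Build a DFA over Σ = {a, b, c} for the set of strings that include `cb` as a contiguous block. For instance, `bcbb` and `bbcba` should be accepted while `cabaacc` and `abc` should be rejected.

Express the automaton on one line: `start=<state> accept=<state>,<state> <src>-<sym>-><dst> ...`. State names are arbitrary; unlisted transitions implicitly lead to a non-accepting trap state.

Track how much of `cb` has been matched so far: state q0 is no progress, q2 is the absorbing accept state reached once `cb` has occurred. Intermediate states record partial matches; on a mismatch, fall back to the longest reusable overlap.
A 3-state machine:
        a   b   c  
>  q0   q0  q0  q1 
   q1   q0  q2  q1 
 * q2   q2  q2  q2 
(> = start, * = accepting)

start=q0 accept=q2 q0-a->q0 q0-b->q0 q0-c->q1 q1-a->q0 q1-b->q2 q1-c->q1 q2-a->q2 q2-b->q2 q2-c->q2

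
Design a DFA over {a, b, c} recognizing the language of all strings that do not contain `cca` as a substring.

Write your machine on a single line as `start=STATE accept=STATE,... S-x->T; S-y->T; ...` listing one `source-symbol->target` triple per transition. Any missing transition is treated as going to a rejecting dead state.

start=s0; accept=s0,s1,s2; s0-a->s0; s0-b->s0; s0-c->s1; s1-a->s0; s1-b->s0; s1-c->s2; s2-a->s3; s2-b->s0; s2-c->s2; s3-a->s3; s3-b->s3; s3-c->s3

This is the complement of 'contains `cca`'. Use the same substring-matching states — s0 through s3 holding how much of `cca` has just been matched — but flip the accepting set: everything except the trap s3 accepts.
4 states suffice.
        a   b   c  
>* s0   s0  s0  s1 
 * s1   s0  s0  s2 
 * s2   s3  s0  s2 
   s3   s3  s3  s3 
(> = start, * = accepting)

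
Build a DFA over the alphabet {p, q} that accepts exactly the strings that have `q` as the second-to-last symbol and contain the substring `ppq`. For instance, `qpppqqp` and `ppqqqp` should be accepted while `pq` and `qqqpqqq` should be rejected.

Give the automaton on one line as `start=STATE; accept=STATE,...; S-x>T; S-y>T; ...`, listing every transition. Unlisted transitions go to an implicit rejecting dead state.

start=s0; accept=s8,s9; s0-p>s1; s0-q>s2; s1-p>s3; s1-q>s4; s2-p>s5; s2-q>s6; s3-p>s3; s3-q>s7; s4-p>s5; s4-q>s6; s5-p>s3; s5-q>s4; s6-p>s5; s6-q>s6; s7-p>s8; s7-q>s9; s8-p>s10; s8-q>s7; s9-p>s8; s9-q>s9; s10-p>s10; s10-q>s7

Run two small machines in parallel and take their product. The first has 7 states tracking the last 2 symbols read; the second has 4 states tracking whether and how much of `ppq` has been seen. A product state is a pair (one from each), accepting exactly when both do.
11 states suffice.
          p    q  
>  s0     s1   s2 
   s1     s3   s4 
   s2     s5   s6 
   s3     s3   s7 
   s4     s5   s6 
   s5     s3   s4 
   s6     s5   s6 
   s7     s8   s9 
 * s8    s10   s7 
 * s9     s8   s9 
   s10   s10   s7 
(> = start, * = accepting)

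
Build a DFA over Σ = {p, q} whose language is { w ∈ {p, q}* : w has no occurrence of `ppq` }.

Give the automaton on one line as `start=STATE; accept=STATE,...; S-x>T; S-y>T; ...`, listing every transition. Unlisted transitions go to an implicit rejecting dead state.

Track partial matches of the forbidden pattern `ppq`. State s3 is a dead state reached once `ppq` has occurred; every other state accepts. s0 means no part of `ppq` is currently matched.
A 4-state machine:
        p   q  
>* s0   s1  s0 
 * s1   s2  s0 
 * s2   s2  s3 
   s3   s3  s3 
(> = start, * = accepting)

start=s0; accept=s0,s1,s2; s0-p>s1; s0-q>s0; s1-p>s2; s1-q>s0; s2-p>s2; s2-q>s3; s3-p>s3; s3-q>s3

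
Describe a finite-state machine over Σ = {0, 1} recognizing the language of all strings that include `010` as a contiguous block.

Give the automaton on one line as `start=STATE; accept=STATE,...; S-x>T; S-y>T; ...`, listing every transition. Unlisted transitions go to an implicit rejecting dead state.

States s0..s2 record the length of the longest prefix of `010` that matches the current input suffix. Reaching s3 means `010` has been seen, and we stay there forever. Accept from s3.
4 states suffice.
        0   1  
>  s0   s1  s0 
   s1   s1  s2 
   s2   s3  s0 
 * s3   s3  s3 
(> = start, * = accepting)

start=s0; accept=s3; s0-0>s1; s0-1>s0; s1-0>s1; s1-1>s2; s2-0>s3; s2-1>s0; s3-0>s3; s3-1>s3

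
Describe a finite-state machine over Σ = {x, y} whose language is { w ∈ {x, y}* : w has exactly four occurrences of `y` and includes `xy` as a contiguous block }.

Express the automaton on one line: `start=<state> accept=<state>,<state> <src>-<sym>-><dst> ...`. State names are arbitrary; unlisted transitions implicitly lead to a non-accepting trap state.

start=q0 accept=q9 q0-x->q1 q0-y->q2 q1-x->q1 q1-y->q3 q2-x->q3 q2-y->q4 q3-x->q3 q3-y->q5 q4-x->q5 q4-y->q6 q5-x->q5 q5-y->q7 q6-x->q7 q6-y->q8 q7-x->q7 q7-y->q9 q8-x->q8 q8-y->q8 q9-x->q9 q9-y->q8

Handle the two conditions separately and then intersect. One (6 states) tracks the count of `y`s, saturating at 5; the other (3 states) tracks whether and how much of `xy` has been seen. Each combined state is a pair, one component from each; accept when both components accept. After merging equivalent states the machine shrinks.
10 states suffice.
        x   y  
>  q0   q1  q2 
   q1   q1  q3 
   q2   q3  q4 
   q3   q3  q5 
   q4   q5  q6 
   q5   q5  q7 
   q6   q7  q8 
   q7   q7  q9 
   q8   q8  q8 
 * q9   q9  q8 
(> = start, * = accepting)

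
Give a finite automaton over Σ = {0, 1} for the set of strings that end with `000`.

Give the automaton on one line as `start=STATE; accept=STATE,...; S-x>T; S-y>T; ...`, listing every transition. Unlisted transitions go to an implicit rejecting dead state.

start=A; accept=D; A-0>B; A-1>A; B-0>C; B-1>A; C-0>D; C-1>A; D-0>D; D-1>A

Let each state record the length of the longest suffix of the input read so far that is also a prefix of `000`. B means the last symbol is `0`; C means the last 2 symbols are `00`; D means the last 3 symbols are `000`. Accept only at D, where the string currently ends in `000`.
       0  1 
>  A   B  A 
   B   C  A 
   C   D  A 
 * D   D  A 
(> = start, * = accepting)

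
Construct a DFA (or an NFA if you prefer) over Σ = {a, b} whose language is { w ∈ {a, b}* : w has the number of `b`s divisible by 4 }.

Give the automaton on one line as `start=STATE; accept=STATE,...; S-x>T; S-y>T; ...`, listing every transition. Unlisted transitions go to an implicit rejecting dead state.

start=s0; accept=s0; s0-a>s0; s0-b>s1; s1-a>s1; s1-b>s2; s2-a>s2; s2-b>s3; s3-a>s3; s3-b>s0

Keep the running count of `b`s modulo 4: each `b` advances along the cycle s0 → s1 → s2 → s3 → s0 while other symbols loop. Accept at s0.
        a   b  
>* s0   s0  s1 
   s1   s1  s2 
   s2   s2  s3 
   s3   s3  s0 
(> = start, * = accepting)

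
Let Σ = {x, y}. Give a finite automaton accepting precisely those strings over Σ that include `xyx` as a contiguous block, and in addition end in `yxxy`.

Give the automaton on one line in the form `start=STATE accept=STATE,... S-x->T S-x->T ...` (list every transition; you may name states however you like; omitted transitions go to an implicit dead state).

start=A accept=L A-x->B A-y->C B-x->B B-y->D C-x->E C-y->C D-x->F D-y->C E-x->G E-y->D F-x->H F-y->I G-x->B G-y->J H-x->K H-y->L I-x->F I-y->I J-x->F J-y->C K-x->K K-y->I L-x->F L-y->I

Build one automaton per condition and run them in lockstep. The first has 4 states tracking whether and how much of `xyx` has been seen; the second has 5 states tracking how much of the suffix `yxxy` has currently been matched. A product state is a pair (one from each), accepting exactly when both do.
12 states suffice.
       x  y 
>  A   B  C 
   B   B  D 
   C   E  C 
   D   F  C 
   E   G  D 
   F   H  I 
   G   B  J 
   H   K  L 
   I   F  I 
   J   F  C 
   K   K  I 
 * L   F  I 
(> = start, * = accepting)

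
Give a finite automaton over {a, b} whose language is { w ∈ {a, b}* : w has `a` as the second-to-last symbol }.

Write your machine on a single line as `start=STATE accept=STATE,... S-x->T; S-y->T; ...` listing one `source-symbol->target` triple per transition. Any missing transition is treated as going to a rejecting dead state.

Because acceptance depends on a position counted from the end, the machine has to buffer the most recent 2 symbols. Make each state the string of the last up-to-2 symbols read; on input `x` shift the window left and append `x`. Accept when the buffered window has length 2 and begins with `a`.
        a   b  
>  q0   q1  q2 
   q1   q3  q4 
   q2   q5  q6 
 * q3   q3  q4 
 * q4   q5  q6 
   q5   q3  q4 
   q6   q5  q6 
(> = start, * = accepting)

start=q0; accept=q3,q4; q0-a->q1; q0-b->q2; q1-a->q3; q1-b->q4; q2-a->q5; q2-b->q6; q3-a->q3; q3-b->q4; q4-a->q5; q4-b->q6; q5-a->q3; q5-b->q4; q6-a->q5; q6-b->q6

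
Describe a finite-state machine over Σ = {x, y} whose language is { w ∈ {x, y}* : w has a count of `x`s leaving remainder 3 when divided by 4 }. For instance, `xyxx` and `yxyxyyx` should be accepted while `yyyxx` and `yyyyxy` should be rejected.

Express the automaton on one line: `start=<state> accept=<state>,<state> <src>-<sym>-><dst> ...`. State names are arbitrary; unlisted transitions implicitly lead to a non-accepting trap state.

start=q0 accept=q3 q0-x->q1 q0-y->q0 q1-x->q2 q1-y->q1 q2-x->q3 q2-y->q2 q3-x->q0 q3-y->q3

Keep the running count of `x`s modulo 4: each `x` advances along the cycle q0 → q1 → q2 → q3 → q0 while other symbols loop. Accept at q3.
With 4 states:
        x   y  
>  q0   q1  q0 
   q1   q2  q1 
   q2   q3  q2 
 * q3   q0  q3 
(> = start, * = accepting)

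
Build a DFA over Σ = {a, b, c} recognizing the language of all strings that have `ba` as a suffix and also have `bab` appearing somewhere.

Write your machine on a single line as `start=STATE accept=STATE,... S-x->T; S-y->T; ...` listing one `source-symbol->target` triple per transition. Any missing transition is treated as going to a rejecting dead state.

start=q0; accept=q4; q0-a->q0; q0-b->q1; q0-c->q0; q1-a->q2; q1-b->q1; q1-c->q0; q2-a->q0; q2-b->q3; q2-c->q0; q3-a->q4; q3-b->q3; q3-c->q5; q4-a->q5; q4-b->q3; q4-c->q5; q5-a->q5; q5-b->q3; q5-c->q5

Run two small machines in parallel and take their product. One (3 states) tracks how much of the suffix `ba` has currently been matched; the other (4 states) tracks whether and how much of `bab` has been seen. Each combined state is a pair, one component from each; accept when both components accept.
6 states suffice.
        a   b   c  
>  q0   q0  q1  q0 
   q1   q2  q1  q0 
   q2   q0  q3  q0 
   q3   q4  q3  q5 
 * q4   q5  q3  q5 
   q5   q5  q3  q5 
(> = start, * = accepting)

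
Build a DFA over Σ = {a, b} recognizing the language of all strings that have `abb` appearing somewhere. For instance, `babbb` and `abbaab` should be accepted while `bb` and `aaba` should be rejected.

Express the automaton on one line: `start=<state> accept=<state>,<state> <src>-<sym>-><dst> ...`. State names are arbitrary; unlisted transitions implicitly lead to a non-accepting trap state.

start=s0 accept=s3 s0-a->s1 s0-b->s0 s1-a->s1 s1-b->s2 s2-a->s1 s2-b->s3 s3-a->s3 s3-b->s3

Track how much of `abb` has been matched so far: state s0 is no progress, s3 is the absorbing accept state reached once `abb` has occurred. Intermediate states record partial matches; on a mismatch, fall back to the longest reusable overlap.
        a   b  
>  s0   s1  s0 
   s1   s1  s2 
   s2   s1  s3 
 * s3   s3  s3 
(> = start, * = accepting)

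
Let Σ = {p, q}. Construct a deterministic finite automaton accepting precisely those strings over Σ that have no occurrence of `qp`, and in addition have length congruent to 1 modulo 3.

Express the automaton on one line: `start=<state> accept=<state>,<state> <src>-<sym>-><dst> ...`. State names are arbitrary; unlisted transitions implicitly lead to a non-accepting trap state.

Handle the two conditions separately and then intersect. One (3 states) tracks partial matches of the forbidden pattern `qp`; the other (3 states) tracks the input length modulo 3. Each combined state is a pair, one component from each; accept when both components accept. Minimizing collapses redundant product states.
7 states suffice.
        p   q  
>  s0   s1  s2 
 * s1   s3  s4 
 * s2   s5  s4 
   s3   s0  s6 
   s4   s5  s6 
   s5   s5  s5 
   s6   s5  s2 
(> = start, * = accepting)

start=s0 accept=s1,s2 s0-p->s1 s0-q->s2 s1-p->s3 s1-q->s4 s2-p->s5 s2-q->s4 s3-p->s0 s3-q->s6 s4-p->s5 s4-q->s6 s5-p->s5 s5-q->s5 s6-p->s5 s6-q->s2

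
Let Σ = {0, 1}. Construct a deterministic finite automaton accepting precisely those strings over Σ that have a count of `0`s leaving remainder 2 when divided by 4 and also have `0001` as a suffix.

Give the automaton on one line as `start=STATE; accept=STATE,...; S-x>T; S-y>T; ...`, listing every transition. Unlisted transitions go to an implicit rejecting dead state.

start=A; accept=T; A-0>B; A-1>A; B-0>C; B-1>D; C-0>E; C-1>F; D-0>G; D-1>D; E-0>H; E-1>I; F-0>J; F-1>F; G-0>K; G-1>F; H-0>L; H-1>M; I-0>N; I-1>O; J-0>P; J-1>O; K-0>H; K-1>O; L-0>Q; L-1>R; M-0>B; M-1>A; N-0>S; N-1>A; O-0>N; O-1>O; P-0>L; P-1>A; Q-0>E; Q-1>T; R-0>G; R-1>D; S-0>Q; S-1>D; T-0>J; T-1>F

Run two small machines in parallel and take their product. One (4 states) tracks the count of `0`s modulo 4; the other (5 states) tracks how much of the suffix `0001` has currently been matched. Each combined state is a pair, one component from each; accept when both components accept.
With 20 states:
       0  1 
>  A   B  A 
   B   C  D 
   C   E  F 
   D   G  D 
   E   H  I 
   F   J  F 
   G   K  F 
   H   L  M 
   I   N  O 
   J   P  O 
   K   H  O 
   L   Q  R 
   M   B  A 
   N   S  A 
   O   N  O 
   P   L  A 
   Q   E  T 
   R   G  D 
   S   Q  D 
 * T   J  F 
(> = start, * = accepting)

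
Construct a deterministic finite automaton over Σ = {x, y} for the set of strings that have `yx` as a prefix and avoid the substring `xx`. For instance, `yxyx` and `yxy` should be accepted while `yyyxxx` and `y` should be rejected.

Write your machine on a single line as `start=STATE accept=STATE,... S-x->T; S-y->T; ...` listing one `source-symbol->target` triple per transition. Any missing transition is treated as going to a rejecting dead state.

Run two small machines in parallel and take their product. The first has 4 states tracking whether the input so far still matches the prefix `yx`; the second has 3 states tracking partial matches of the forbidden pattern `xx`. A product state is a pair (one from each), accepting exactly when both do. Equivalent product states are then merged.
        x   y  
>  q0   q1  q2 
   q1   q1  q1 
   q2   q3  q1 
 * q3   q1  q4 
 * q4   q3  q4 
(> = start, * = accepting)

start=q0; accept=q3,q4; q0-x->q1; q0-y->q2; q1-x->q1; q1-y->q1; q2-x->q3; q2-y->q1; q3-x->q1; q3-y->q4; q4-x->q3; q4-y->q4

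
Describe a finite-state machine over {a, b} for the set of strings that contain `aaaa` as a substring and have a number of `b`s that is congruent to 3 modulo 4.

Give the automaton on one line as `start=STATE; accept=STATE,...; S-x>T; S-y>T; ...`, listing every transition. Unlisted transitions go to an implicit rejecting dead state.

Handle the two conditions separately and then intersect. One (5 states) tracks whether and how much of `aaaa` has been seen; the other (4 states) tracks the count of `b`s modulo 4. Each combined state is a pair, one component from each; accept when both components accept.
          a    b  
>  q0     q1   q2 
   q1     q3   q2 
   q2     q4   q5 
   q3     q6   q2 
   q4     q7   q5 
   q5     q8   q9 
   q6    q10   q2 
   q7    q11   q5 
   q8    q12   q9 
   q9    q13   q0 
   q10   q10  q14 
   q11   q14   q5 
   q12   q15   q9 
   q13   q16   q0 
   q14   q14  q17 
   q15   q17   q9 
   q16   q18   q0 
   q17   q17  q19 
   q18   q19   q0 
 * q19   q19  q10 
(> = start, * = accepting)

start=q0; accept=q19; q0-a>q1; q0-b>q2; q1-a>q3; q1-b>q2; q2-a>q4; q2-b>q5; q3-a>q6; q3-b>q2; q4-a>q7; q4-b>q5; q5-a>q8; q5-b>q9; q6-a>q10; q6-b>q2; q7-a>q11; q7-b>q5; q8-a>q12; q8-b>q9; q9-a>q13; q9-b>q0; q10-a>q10; q10-b>q14; q11-a>q14; q11-b>q5; q12-a>q15; q12-b>q9; q13-a>q16; q13-b>q0; q14-a>q14; q14-b>q17; q15-a>q17; q15-b>q9; q16-a>q18; q16-b>q0; q17-a>q17; q17-b>q19; q18-a>q19; q18-b>q0; q19-a>q19; q19-b>q10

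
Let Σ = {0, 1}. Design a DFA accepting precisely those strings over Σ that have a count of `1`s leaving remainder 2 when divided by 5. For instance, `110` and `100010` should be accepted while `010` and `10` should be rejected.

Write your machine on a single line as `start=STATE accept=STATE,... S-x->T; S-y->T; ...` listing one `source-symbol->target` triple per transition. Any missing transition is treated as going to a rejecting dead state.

The only thing that matters is how many `1`s have appeared, reduced mod 5. Use one state per residue: A for 0, …, E for 4. Reading `1` moves to the next residue; anything else stays put. C is accepting.
A 5-state machine:
       0  1 
>  A   A  B 
   B   B  C 
 * C   C  D 
   D   D  E 
   E   E  A 
(> = start, * = accepting)

start=A; accept=C; A-0->A; A-1->B; B-0->B; B-1->C; C-0->C; C-1->D; D-0->D; D-1->E; E-0->E; E-1->A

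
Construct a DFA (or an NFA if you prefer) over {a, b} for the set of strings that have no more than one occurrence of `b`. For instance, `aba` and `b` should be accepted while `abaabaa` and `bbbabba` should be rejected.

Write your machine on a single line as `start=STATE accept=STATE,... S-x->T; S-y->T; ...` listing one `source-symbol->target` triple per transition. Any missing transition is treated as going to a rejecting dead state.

Count `b`s, saturating at 2: state q0 means no `b` yet, q1 means one `b` seen, q2 means more than one. Each `b` increments (capped at q2); other symbols loop. Accept from {q0, q1}.
3 states suffice.
        a   b  
>* q0   q0  q1 
 * q1   q1  q2 
   q2   q2  q2 
(> = start, * = accepting)

start=q0; accept=q0,q1; q0-a->q0; q0-b->q1; q1-a->q1; q1-b->q2; q2-a->q2; q2-b->q2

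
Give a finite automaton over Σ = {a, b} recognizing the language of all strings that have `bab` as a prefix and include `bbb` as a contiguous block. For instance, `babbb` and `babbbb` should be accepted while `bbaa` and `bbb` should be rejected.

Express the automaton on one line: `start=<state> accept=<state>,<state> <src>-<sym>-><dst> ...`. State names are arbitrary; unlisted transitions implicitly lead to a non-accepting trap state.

Build one automaton per condition and run them in lockstep. The first has 5 states tracking whether the input so far still matches the prefix `bab`; the second has 4 states tracking whether and how much of `bbb` has been seen. A product state is a pair (one from each), accepting exactly when both do. Minimizing collapses redundant product states.
8 states suffice.
        a   b  
>  S0   S1  S2 
   S1   S1  S1 
   S2   S3  S1 
   S3   S1  S4 
   S4   S5  S6 
   S5   S5  S4 
   S6   S5  S7 
 * S7   S7  S7 
(> = start, * = accepting)

start=S0 accept=S7 S0-a->S1 S0-b->S2 S1-a->S1 S1-b->S1 S2-a->S3 S2-b->S1 S3-a->S1 S3-b->S4 S4-a->S5 S4-b->S6 S5-a->S5 S5-b->S4 S6-a->S5 S6-b->S7 S7-a->S7 S7-b->S7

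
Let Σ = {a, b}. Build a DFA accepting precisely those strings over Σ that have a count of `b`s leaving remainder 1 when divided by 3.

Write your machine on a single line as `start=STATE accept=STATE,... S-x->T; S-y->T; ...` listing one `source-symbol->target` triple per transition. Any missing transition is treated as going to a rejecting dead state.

start=q0; accept=q1; q0-a->q0; q0-b->q1; q1-a->q1; q1-b->q2; q2-a->q2; q2-b->q0

The only thing that matters is how many `b`s have appeared, reduced mod 3. Use one state per residue: q0 for 0, …, q2 for 2. Reading `b` moves to the next residue; anything else stays put. q1 is accepting.
3 states suffice.
        a   b  
>  q0   q0  q1 
 * q1   q1  q2 
   q2   q2  q0 
(> = start, * = accepting)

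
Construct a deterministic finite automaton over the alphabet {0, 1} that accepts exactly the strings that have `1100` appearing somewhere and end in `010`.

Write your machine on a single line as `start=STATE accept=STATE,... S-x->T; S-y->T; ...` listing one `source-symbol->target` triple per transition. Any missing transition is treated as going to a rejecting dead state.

start=q0; accept=q6; q0-0->q0; q0-1->q1; q1-0->q0; q1-1->q2; q2-0->q3; q2-1->q2; q3-0->q4; q3-1->q1; q4-0->q4; q4-1->q5; q5-0->q6; q5-1->q7; q6-0->q4; q6-1->q5; q7-0->q4; q7-1->q7

Run two small machines in parallel and take their product. The first has 5 states tracking whether and how much of `1100` has been seen; the second has 4 states tracking how much of the suffix `010` has currently been matched. A product state is a pair (one from each), accepting exactly when both do. Minimizing collapses redundant product states.
8 states suffice.
        0   1  
>  q0   q0  q1 
   q1   q0  q2 
   q2   q3  q2 
   q3   q4  q1 
   q4   q4  q5 
   q5   q6  q7 
 * q6   q4  q5 
   q7   q4  q7 
(> = start, * = accepting)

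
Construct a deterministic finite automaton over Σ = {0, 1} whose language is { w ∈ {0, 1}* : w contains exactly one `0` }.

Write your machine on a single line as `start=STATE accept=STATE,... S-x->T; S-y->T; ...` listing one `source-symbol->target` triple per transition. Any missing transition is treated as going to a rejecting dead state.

start=q0; accept=q1; q0-0->q1; q0-1->q0; q1-0->q2; q1-1->q1; q2-0->q2; q2-1->q2

Count `0`s, saturating at 2: state q0 means no `0` yet, q1 means one `0` seen, q2 means more than one. Each `0` increments (capped at q2); other symbols loop. Accept from {q1}.
With 3 states:
        0   1  
>  q0   q1  q0 
 * q1   q2  q1 
   q2   q2  q2 
(> = start, * = accepting)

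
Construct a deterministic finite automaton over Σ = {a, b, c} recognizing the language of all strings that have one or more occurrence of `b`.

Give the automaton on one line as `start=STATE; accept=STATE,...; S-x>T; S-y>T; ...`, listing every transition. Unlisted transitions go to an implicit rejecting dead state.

start=s0; accept=s1,s2; s0-a>s0; s0-b>s1; s0-c>s0; s1-a>s1; s1-b>s2; s1-c>s1; s2-a>s2; s2-b>s2; s2-c>s2

Only the number of `b`s matters, and only up to 2. Make a chain s0 → s1 → s2 advanced by each `b` (with s2 absorbing); every other symbol self-loops. The accepting set is {s1, s2}.
With 3 states:
        a   b   c  
>  s0   s0  s1  s0 
 * s1   s1  s2  s1 
 * s2   s2  s2  s2 
(> = start, * = accepting)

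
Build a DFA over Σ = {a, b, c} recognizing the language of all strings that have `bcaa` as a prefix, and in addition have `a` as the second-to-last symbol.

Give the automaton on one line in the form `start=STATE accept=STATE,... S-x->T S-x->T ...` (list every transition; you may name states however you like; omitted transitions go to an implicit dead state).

start=S0 accept=S15,S16,S17 S0-a->S1 S0-b->S2 S0-c->S3 S1-a->S4 S1-b->S5 S1-c->S6 S2-a->S7 S2-b->S8 S2-c->S9 S3-a->S10 S3-b->S11 S3-c->S12 S4-a->S4 S4-b->S5 S4-c->S6 S5-a->S7 S5-b->S8 S5-c->S13 S6-a->S10 S6-b->S11 S6-c->S12 S7-a->S4 S7-b->S5 S7-c->S6 S8-a->S7 S8-b->S8 S8-c->S13 S9-a->S14 S9-b->S11 S9-c->S12 S10-a->S4 S10-b->S5 S10-c->S6 S11-a->S7 S11-b->S8 S11-c->S13 S12-a->S10 S12-b->S11 S12-c->S12 S13-a->S10 S13-b->S11 S13-c->S12 S14-a->S15 S14-b->S5 S14-c->S6 S15-a->S15 S15-b->S16 S15-c->S17 S16-a->S18 S16-b->S19 S16-c->S20 S17-a->S21 S17-b->S22 S17-c->S23 S18-a->S15 S18-b->S16 S18-c->S17 S19-a->S18 S19-b->S19 S19-c->S20 S20-a->S21 S20-b->S22 S20-c->S23 S21-a->S15 S21-b->S16 S21-c->S17 S22-a->S18 S22-b->S19 S22-c->S20 S23-a->S21 S23-b->S22 S23-c->S23

Run two small machines in parallel and take their product. The first has 6 states tracking whether the input so far still matches the prefix `bcaa`; the second has 13 states tracking the last 2 symbols read. A product state is a pair (one from each), accepting exactly when both do.
With 24 states:
          a    b    c  
>  S0     S1   S2   S3 
   S1     S4   S5   S6 
   S2     S7   S8   S9 
   S3    S10  S11  S12 
   S4     S4   S5   S6 
   S5     S7   S8  S13 
   S6    S10  S11  S12 
   S7     S4   S5   S6 
   S8     S7   S8  S13 
   S9    S14  S11  S12 
   S10    S4   S5   S6 
   S11    S7   S8  S13 
   S12   S10  S11  S12 
   S13   S10  S11  S12 
   S14   S15   S5   S6 
 * S15   S15  S16  S17 
 * S16   S18  S19  S20 
 * S17   S21  S22  S23 
   S18   S15  S16  S17 
   S19   S18  S19  S20 
   S20   S21  S22  S23 
   S21   S15  S16  S17 
   S22   S18  S19  S20 
   S23   S21  S22  S23 
(> = start, * = accepting)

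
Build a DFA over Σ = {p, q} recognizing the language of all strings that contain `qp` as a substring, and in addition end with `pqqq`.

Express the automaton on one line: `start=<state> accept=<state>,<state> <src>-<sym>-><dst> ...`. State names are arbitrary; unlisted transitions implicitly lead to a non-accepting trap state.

Handle the two conditions separately and then intersect. The first has 3 states tracking whether and how much of `qp` has been seen; the second has 5 states tracking how much of the suffix `pqqq` has currently been matched. A product state is a pair (one from each), accepting exactly when both do.
With 11 states:
          p    q  
>  s0     s1   s2 
   s1     s1   s3 
   s2     s4   s2 
   s3     s4   s5 
   s4     s4   s6 
   s5     s4   s7 
   s6     s4   s8 
   s7     s4   s2 
   s8     s4   s9 
 * s9     s4  s10 
   s10    s4  s10 
(> = start, * = accepting)

start=s0 accept=s9 s0-p->s1 s0-q->s2 s1-p->s1 s1-q->s3 s2-p->s4 s2-q->s2 s3-p->s4 s3-q->s5 s4-p->s4 s4-q->s6 s5-p->s4 s5-q->s7 s6-p->s4 s6-q->s8 s7-p->s4 s7-q->s2 s8-p->s4 s8-q->s9 s9-p->s4 s9-q->s10 s10-p->s4 s10-q->s10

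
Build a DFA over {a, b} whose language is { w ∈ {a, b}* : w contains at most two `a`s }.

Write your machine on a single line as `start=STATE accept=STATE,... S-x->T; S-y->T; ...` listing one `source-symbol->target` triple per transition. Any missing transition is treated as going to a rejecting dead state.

Count `a`s, saturating at 3: states s0 through s2 mean 0 through 2 `a`s seen; s3 means more than 2. Each `a` increments (capped at s3); other symbols loop. Accept from {s0, s1, s2}.
A 4-state machine:
        a   b  
>* s0   s1  s0 
 * s1   s2  s1 
 * s2   s3  s2 
   s3   s3  s3 
(> = start, * = accepting)

start=s0; accept=s0,s1,s2; s0-a->s1; s0-b->s0; s1-a->s2; s1-b->s1; s2-a->s3; s2-b->s2; s3-a->s3; s3-b->s3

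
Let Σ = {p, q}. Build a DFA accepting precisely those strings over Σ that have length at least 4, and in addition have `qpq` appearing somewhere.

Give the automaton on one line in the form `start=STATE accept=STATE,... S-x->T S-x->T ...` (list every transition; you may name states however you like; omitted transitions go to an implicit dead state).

Handle the two conditions separately and then intersect. The first has 6 states tracking the input length, saturating at 5; the second has 4 states tracking whether and how much of `qpq` has been seen. A product state is a pair (one from each), accepting exactly when both do. Equivalent product states are then merged.
        p   q  
>  S0   S1  S2 
   S1   S1  S3 
   S2   S4  S3 
   S3   S5  S3 
   S4   S1  S6 
   S5   S1  S7 
   S6   S7  S7 
 * S7   S7  S7 
(> = start, * = accepting)

start=S0 accept=S7 S0-p->S1 S0-q->S2 S1-p->S1 S1-q->S3 S2-p->S4 S2-q->S3 S3-p->S5 S3-q->S3 S4-p->S1 S4-q->S6 S5-p->S1 S5-q->S7 S6-p->S7 S6-q->S7 S7-p->S7 S7-q->S7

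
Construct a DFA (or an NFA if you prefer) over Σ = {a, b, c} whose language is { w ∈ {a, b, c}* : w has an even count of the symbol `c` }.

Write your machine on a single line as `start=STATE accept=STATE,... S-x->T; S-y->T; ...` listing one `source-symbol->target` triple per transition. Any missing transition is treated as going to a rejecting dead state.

Keep the running count of `c`s modulo 2: each `c` advances along the cycle q0 → q1 → q0 while other symbols loop. Accept at q0.
2 states suffice.
        a   b   c  
>* q0   q0  q0  q1 
   q1   q1  q1  q0 
(> = start, * = accepting)

start=q0; accept=q0; q0-a->q0; q0-b->q0; q0-c->q1; q1-a->q1; q1-b->q1; q1-c->q0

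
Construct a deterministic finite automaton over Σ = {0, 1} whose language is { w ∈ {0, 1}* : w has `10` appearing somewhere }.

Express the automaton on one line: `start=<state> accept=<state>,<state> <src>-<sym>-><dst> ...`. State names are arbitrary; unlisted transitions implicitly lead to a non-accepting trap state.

Track how much of `10` has been matched so far: state S0 is no progress, S2 is the absorbing accept state reached once `10` has occurred. Intermediate states record partial matches; on a mismatch, fall back to the longest reusable overlap.
With 3 states:
        0   1  
>  S0   S0  S1 
   S1   S2  S1 
 * S2   S2  S2 
(> = start, * = accepting)

start=S0 accept=S2 S0-0->S0 S0-1->S1 S1-0->S2 S1-1->S1 S2-0->S2 S2-1->S2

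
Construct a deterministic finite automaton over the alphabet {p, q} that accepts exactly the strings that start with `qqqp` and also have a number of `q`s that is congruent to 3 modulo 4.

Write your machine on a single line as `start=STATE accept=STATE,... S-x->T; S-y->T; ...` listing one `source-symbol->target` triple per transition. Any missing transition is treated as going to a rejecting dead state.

Build one automaton per condition and run them in lockstep. The first has 6 states tracking whether the input so far still matches the prefix `qqqp`; the second has 4 states tracking the count of `q`s modulo 4. A product state is a pair (one from each), accepting exactly when both do. Equivalent product states are then merged.
9 states suffice.
        p   q  
>  s0   s1  s2 
   s1   s1  s1 
   s2   s1  s3 
   s3   s1  s4 
   s4   s5  s1 
 * s5   s5  s6 
   s6   s6  s7 
   s7   s7  s8 
   s8   s8  s5 
(> = start, * = accepting)

start=s0; accept=s5; s0-p->s1; s0-q->s2; s1-p->s1; s1-q->s1; s2-p->s1; s2-q->s3; s3-p->s1; s3-q->s4; s4-p->s5; s4-q->s1; s5-p->s5; s5-q->s6; s6-p->s6; s6-q->s7; s7-p->s7; s7-q->s8; s8-p->s8; s8-q->s5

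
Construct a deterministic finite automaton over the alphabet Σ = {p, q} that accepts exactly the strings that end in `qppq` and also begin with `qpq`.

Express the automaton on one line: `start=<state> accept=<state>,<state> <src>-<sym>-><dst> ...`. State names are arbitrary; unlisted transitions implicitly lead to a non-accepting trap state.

start=s0 accept=s8 s0-p->s1 s0-q->s2 s1-p->s1 s1-q->s1 s2-p->s3 s2-q->s1 s3-p->s1 s3-q->s4 s4-p->s5 s4-q->s4 s5-p->s6 s5-q->s4 s6-p->s7 s6-q->s8 s7-p->s7 s7-q->s4 s8-p->s5 s8-q->s4

Run two small machines in parallel and take their product. The first has 5 states tracking how much of the suffix `qppq` has currently been matched; the second has 5 states tracking whether the input so far still matches the prefix `qpq`. A product state is a pair (one from each), accepting exactly when both do. Minimizing collapses redundant product states.
A 9-state machine:
        p   q  
>  s0   s1  s2 
   s1   s1  s1 
   s2   s3  s1 
   s3   s1  s4 
   s4   s5  s4 
   s5   s6  s4 
   s6   s7  s8 
   s7   s7  s4 
 * s8   s5  s4 
(> = start, * = accepting)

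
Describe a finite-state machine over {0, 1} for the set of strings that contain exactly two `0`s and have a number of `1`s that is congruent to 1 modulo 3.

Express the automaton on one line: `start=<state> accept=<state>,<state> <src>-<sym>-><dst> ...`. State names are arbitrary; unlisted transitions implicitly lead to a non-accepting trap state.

start=A accept=H A-0->B A-1->C B-0->D B-1->E C-0->E C-1->F D-0->G D-1->H E-0->H E-1->I F-0->I F-1->A G-0->G G-1->J H-0->J H-1->K I-0->K I-1->B J-0->J J-1->L K-0->L K-1->D L-0->L L-1->G

Build one automaton per condition and run them in lockstep. The first has 4 states tracking the count of `0`s, saturating at 3; the second has 3 states tracking the count of `1`s modulo 3. A product state is a pair (one from each), accepting exactly when both do.
With 12 states:
       0  1 
>  A   B  C 
   B   D  E 
   C   E  F 
   D   G  H 
   E   H  I 
   F   I  A 
   G   G  J 
 * H   J  K 
   I   K  B 
   J   J  L 
   K   L  D 
   L   L  G 
(> = start, * = accepting)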